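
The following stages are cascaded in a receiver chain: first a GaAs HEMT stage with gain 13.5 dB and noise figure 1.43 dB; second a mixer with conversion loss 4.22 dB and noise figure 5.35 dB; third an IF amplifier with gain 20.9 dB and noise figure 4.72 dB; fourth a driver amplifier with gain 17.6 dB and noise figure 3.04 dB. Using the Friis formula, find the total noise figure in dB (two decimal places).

2.38 dB

Convert to linear (a loss of L dB is a gain of −L dB): F_i = 10^(NF_i/10), G_i = 10^(G_i,dB/10)
  Stage 1: F_1 = 10^(1.43/10) = 1.390, G_1 = 10^(13.5/10) = 22.39
  Stage 2: F_2 = 10^(5.35/10) = 3.428, G_2 = 10^(−4.22/10) = 0.3784
  Stage 3: F_3 = 10^(4.72/10) = 2.965, G_3 = 10^(20.9/10) = 123.0
  Stage 4: F_4 = 10^(3.04/10) = 2.014, G_4 = 10^(17.6/10) = 57.54
Friis cascade:
  F = 1.390 + (3.428 − 1)/22.39 + (2.965 − 1)/8.472 + (2.014 − 1)/1042 = 1.731
NF = 10 log₁₀(1.731) = 2.38 dB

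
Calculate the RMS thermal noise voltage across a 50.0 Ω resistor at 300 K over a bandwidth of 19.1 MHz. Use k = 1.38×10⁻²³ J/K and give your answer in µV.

V_n = √(4kTRB)
4kTRB = 4 × 1.38×10⁻²³ × 300 × 5.00×10¹ × 1.91×10⁷ = 1.58×10⁻¹¹ V²
V_n = √(1.58×10⁻¹¹) = 3.98×10⁻⁶ V = 3.98 µV

3.98 µV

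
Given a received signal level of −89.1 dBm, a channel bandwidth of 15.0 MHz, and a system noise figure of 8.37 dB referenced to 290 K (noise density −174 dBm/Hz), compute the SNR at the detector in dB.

Noise floor: N = −174 + 10 log₁₀(B) + NF
10 log₁₀(1.50×10⁷) = 71.76 dB
N = −174 + 71.76 + 8.37 = −93.87 dBm
SNR = P_sig − N = −89.1 − (−93.87) = 4.77 dB → 4.8 dB

4.8 dB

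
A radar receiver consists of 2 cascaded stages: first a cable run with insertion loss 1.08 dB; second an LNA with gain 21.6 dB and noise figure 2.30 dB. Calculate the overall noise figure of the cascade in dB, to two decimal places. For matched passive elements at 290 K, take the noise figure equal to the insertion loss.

Convert to linear (a loss of L dB is a gain of −L dB): F_i = 10^(NF_i/10), G_i = 10^(G_i,dB/10)
  Stage 1: F_1 = 10^(1.08/10) = 1.282, G_1 = 10^(−1.08/10) = 0.7798
  Stage 2: F_2 = 10^(2.30/10) = 1.698, G_2 = 10^(21.6/10) = 144.5
Friis cascade:
  F = 1.282 + (1.698 − 1)/0.7798 = 2.178
NF = 10 log₁₀(2.178) = 3.38 dB

3.38 dB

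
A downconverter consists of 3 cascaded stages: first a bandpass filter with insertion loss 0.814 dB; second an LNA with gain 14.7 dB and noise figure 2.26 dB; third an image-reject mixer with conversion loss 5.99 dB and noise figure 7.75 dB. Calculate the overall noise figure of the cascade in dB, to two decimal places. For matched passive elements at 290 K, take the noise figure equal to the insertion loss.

3.49 dB

Convert to linear (a loss of L dB is a gain of −L dB): F_i = 10^(NF_i/10), G_i = 10^(G_i,dB/10)
  Stage 1: F_1 = 10^(0.814/10) = 1.206, G_1 = 10^(−0.814/10) = 0.8291
  Stage 2: F_2 = 10^(2.26/10) = 1.683, G_2 = 10^(14.7/10) = 29.51
  Stage 3: F_3 = 10^(7.75/10) = 5.957, G_3 = 10^(−5.99/10) = 0.2518
Friis cascade:
  F = 1.206 + (1.683 − 1)/0.8291 + (5.957 − 1)/24.47 = 2.232
NF = 10 log₁₀(2.232) = 3.49 dB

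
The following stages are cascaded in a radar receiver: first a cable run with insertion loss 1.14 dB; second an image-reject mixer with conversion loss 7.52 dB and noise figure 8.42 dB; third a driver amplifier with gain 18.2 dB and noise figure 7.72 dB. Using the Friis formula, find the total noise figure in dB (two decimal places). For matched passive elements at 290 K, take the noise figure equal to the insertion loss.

16.55 dB

Convert to linear (a loss of L dB is a gain of −L dB): F_i = 10^(NF_i/10), G_i = 10^(G_i,dB/10)
  Stage 1: F_1 = 10^(1.14/10) = 1.300, G_1 = 10^(−1.14/10) = 0.7691
  Stage 2: F_2 = 10^(8.42/10) = 6.950, G_2 = 10^(−7.52/10) = 0.1770
  Stage 3: F_3 = 10^(7.72/10) = 5.916, G_3 = 10^(18.2/10) = 66.07
Friis cascade:
  F = 1.300 + (6.950 − 1)/0.7691 + (5.916 − 1)/0.1361 = 45.14
NF = 10 log₁₀(45.14) = 16.55 dB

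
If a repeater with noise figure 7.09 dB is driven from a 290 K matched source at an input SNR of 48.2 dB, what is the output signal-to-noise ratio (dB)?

41.11 dB

By definition F = SNR_in/SNR_out, so in dB: SNR_out = SNR_in − NF
SNR_out = 48.2 − 7.09 = 41.11 dB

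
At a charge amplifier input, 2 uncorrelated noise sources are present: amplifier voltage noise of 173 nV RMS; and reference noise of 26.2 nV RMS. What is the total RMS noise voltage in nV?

175 nV

Uncorrelated sources add in power (mean-square): V_tot = √(ΣV_i²)
V_tot = √[(1.73×10⁻⁷)² + (2.62×10⁻⁸)²] = 1.75×10⁻⁷ V = 175 nV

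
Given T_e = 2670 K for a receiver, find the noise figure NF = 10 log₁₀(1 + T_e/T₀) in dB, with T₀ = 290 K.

10.09 dB

F = 1 + T_e/T₀ = 1 + 2670/290 = 10.2069
NF = 10 log₁₀(10.2069) = 10.09 dB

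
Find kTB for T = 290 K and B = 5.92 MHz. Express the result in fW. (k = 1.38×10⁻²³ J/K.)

P_n = kTB = 1.38×10⁻²³ × 290 × 5.92×10⁶ = 2.37×10⁻¹⁴ W = 23.7 fW

23.7 fW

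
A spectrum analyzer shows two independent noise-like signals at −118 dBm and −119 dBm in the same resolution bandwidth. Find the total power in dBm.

−115.5 dBm

Convert to linear, add, convert back:
P₁ = 1.58×10⁻¹⁵ W, P₂ = 1.26×10⁻¹⁵ W
P_tot = 2.84×10⁻¹⁵ W → 10 log₁₀(P_tot / 10⁻³) = −115.5 dBm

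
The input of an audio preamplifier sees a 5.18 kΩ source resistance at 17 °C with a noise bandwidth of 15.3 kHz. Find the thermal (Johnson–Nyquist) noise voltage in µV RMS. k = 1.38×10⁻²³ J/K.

1.13 µV

T = 17 °C + 273.15 = 290.15 K
V_n = √(4kTRB)
4kTRB = 4 × 1.38×10⁻²³ × 290.15 × 5.18×10³ × 1.53×10⁴ = 1.27×10⁻¹² V²
V_n = √(1.27×10⁻¹²) = 1.13×10⁻⁶ V = 1.13 µV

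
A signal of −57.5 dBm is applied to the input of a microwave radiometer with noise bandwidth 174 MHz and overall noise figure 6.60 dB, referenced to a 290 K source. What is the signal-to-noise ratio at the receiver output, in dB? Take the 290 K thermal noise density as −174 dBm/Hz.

27.5 dB

Noise floor: N = −174 + 10 log₁₀(B) + NF
10 log₁₀(1.74×10⁸) = 82.41 dB
N = −174 + 82.41 + 6.60 = −84.99 dBm
SNR = P_sig − N = −57.5 − (−84.99) = 27.49 dB → 27.5 dB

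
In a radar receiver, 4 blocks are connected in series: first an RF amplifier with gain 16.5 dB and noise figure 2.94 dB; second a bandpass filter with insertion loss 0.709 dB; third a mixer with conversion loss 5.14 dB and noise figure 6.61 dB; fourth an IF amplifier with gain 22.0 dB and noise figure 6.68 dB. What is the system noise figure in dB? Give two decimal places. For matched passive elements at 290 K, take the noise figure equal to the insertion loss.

3.77 dB

Convert to linear (a loss of L dB is a gain of −L dB): F_i = 10^(NF_i/10), G_i = 10^(G_i,dB/10)
  Stage 1: F_1 = 10^(2.94/10) = 1.968, G_1 = 10^(16.5/10) = 44.67
  Stage 2: F_2 = 10^(0.709/10) = 1.177, G_2 = 10^(−0.709/10) = 0.8494
  Stage 3: F_3 = 10^(6.61/10) = 4.581, G_3 = 10^(−5.14/10) = 0.3062
  Stage 4: F_4 = 10^(6.68/10) = 4.656, G_4 = 10^(22.0/10) = 158.5
Friis cascade:
  F = 1.968 + (1.177 − 1)/44.67 + (4.581 − 1)/37.94 + (4.656 − 1)/11.62 = 2.381
NF = 10 log₁₀(2.381) = 3.77 dB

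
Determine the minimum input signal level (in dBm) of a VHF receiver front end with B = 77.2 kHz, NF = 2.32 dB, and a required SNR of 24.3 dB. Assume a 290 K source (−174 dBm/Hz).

−98.5 dBm

Sensitivity = −174 + 10 log₁₀(B) + NF + SNR_min
= −174 + 48.88 + 2.32 + 24.3
= −98.50 dBm → −98.5 dBm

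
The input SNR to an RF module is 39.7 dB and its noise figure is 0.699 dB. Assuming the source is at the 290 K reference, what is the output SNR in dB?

39.001 dB

By definition F = SNR_in/SNR_out, so in dB: SNR_out = SNR_in − NF
SNR_out = 39.7 − 0.699 = 39.001 dB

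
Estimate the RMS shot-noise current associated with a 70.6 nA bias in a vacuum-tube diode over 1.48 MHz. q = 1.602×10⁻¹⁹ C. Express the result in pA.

I_n = √(2qI·B)
2qI·B = 2 × 1.602×10⁻¹⁹ × 7.06×10⁻⁸ × 1.48×10⁶ = 3.35×10⁻²⁰ A²
I_n = √(3.35×10⁻²⁰) = 1.83×10⁻¹⁰ A = 183 pA

183 pA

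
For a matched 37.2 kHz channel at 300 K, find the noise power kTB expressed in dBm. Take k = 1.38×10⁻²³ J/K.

−128.1 dBm

P_n = kTB = 1.38×10⁻²³ × 300 × 3.72×10⁴ = 1.54×10⁻¹⁶ W
In dBm: 10 log₁₀(1.54×10⁻¹⁶ / 10⁻³) = −128.1 dBm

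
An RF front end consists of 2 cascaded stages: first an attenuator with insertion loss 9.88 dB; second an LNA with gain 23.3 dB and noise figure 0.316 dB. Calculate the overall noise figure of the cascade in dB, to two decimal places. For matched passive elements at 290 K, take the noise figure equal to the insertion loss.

Convert to linear (a loss of L dB is a gain of −L dB): F_i = 10^(NF_i/10), G_i = 10^(G_i,dB/10)
  Stage 1: F_1 = 10^(9.88/10) = 9.727, G_1 = 10^(−9.88/10) = 0.1028
  Stage 2: F_2 = 10^(0.316/10) = 1.075, G_2 = 10^(23.3/10) = 213.8
Friis cascade:
  F = 9.727 + (1.075 − 1)/0.1028 = 10.46
NF = 10 log₁₀(10.46) = 10.20 dB

10.20 dB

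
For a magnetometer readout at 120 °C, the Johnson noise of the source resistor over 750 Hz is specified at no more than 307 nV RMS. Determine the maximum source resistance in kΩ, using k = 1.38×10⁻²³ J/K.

5.79 kΩ

T = 120 °C + 273.15 = 393.15 K
Johnson–Nyquist: V_n = √(4kTRB) ⇒ R = V_n² / (4kTB)
4kTB = 4 × 1.38×10⁻²³ × 393.15 × 7.50×10² = 1.63×10⁻¹⁷
R = (3.07×10⁻⁷)² / 1.63×10⁻¹⁷ = 5.79×10³ Ω = 5.79 kΩ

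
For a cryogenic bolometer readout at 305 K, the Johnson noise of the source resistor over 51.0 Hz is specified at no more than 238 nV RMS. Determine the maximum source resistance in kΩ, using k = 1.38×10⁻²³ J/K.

Johnson–Nyquist: V_n = √(4kTRB) ⇒ R = V_n² / (4kTB)
4kTB = 4 × 1.38×10⁻²³ × 305 × 5.10×10¹ = 8.59×10⁻¹⁹
R = (2.38×10⁻⁷)² / 8.59×10⁻¹⁹ = 6.60×10⁴ Ω = 66.0 kΩ

66.0 kΩ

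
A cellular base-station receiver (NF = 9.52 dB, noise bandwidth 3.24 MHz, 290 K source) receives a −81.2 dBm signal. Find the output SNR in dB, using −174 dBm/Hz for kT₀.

18.2 dB

Noise floor: N = −174 + 10 log₁₀(B) + NF
10 log₁₀(3.24×10⁶) = 65.11 dB
N = −174 + 65.11 + 9.52 = −99.37 dBm
SNR = P_sig − N = −81.2 − (−99.37) = 18.17 dB → 18.2 dB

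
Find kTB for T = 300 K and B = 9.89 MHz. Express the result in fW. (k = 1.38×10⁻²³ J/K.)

P_n = kTB = 1.38×10⁻²³ × 300 × 9.89×10⁶ = 4.09×10⁻¹⁴ W = 40.9 fW

40.9 fW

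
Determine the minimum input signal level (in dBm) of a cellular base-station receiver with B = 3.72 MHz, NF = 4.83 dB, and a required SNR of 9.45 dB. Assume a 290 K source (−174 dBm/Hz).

−94.0 dBm

Sensitivity = −174 + 10 log₁₀(B) + NF + SNR_min
= −174 + 65.71 + 4.83 + 9.45
= −94.01 dBm → −94.0 dBm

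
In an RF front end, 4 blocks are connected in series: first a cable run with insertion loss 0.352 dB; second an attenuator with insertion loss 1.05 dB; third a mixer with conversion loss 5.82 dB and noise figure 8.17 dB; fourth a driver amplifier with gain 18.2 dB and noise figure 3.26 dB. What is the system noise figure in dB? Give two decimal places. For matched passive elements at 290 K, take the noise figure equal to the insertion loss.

Convert to linear (a loss of L dB is a gain of −L dB): F_i = 10^(NF_i/10), G_i = 10^(G_i,dB/10)
  Stage 1: F_1 = 10^(0.352/10) = 1.084, G_1 = 10^(−0.352/10) = 0.9221
  Stage 2: F_2 = 10^(1.05/10) = 1.274, G_2 = 10^(−1.05/10) = 0.7852
  Stage 3: F_3 = 10^(8.17/10) = 6.561, G_3 = 10^(−5.82/10) = 0.2618
  Stage 4: F_4 = 10^(3.26/10) = 2.118, G_4 = 10^(18.2/10) = 66.07
Friis cascade:
  F = 1.084 + (1.274 − 1)/0.9221 + (6.561 − 1)/0.7241 + (2.118 − 1)/0.1896 = 14.96
NF = 10 log₁₀(14.96) = 11.75 dB

11.75 dB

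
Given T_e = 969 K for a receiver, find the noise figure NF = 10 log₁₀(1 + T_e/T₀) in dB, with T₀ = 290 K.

F = 1 + T_e/T₀ = 1 + 969/290 = 4.34138
NF = 10 log₁₀(4.34138) = 6.38 dB

6.38 dB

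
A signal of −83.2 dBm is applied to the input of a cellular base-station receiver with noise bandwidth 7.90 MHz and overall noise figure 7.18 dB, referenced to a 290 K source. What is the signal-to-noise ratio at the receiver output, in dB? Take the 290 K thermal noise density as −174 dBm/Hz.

Noise floor: N = −174 + 10 log₁₀(B) + NF
10 log₁₀(7.90×10⁶) = 68.98 dB
N = −174 + 68.98 + 7.18 = −97.84 dBm
SNR = P_sig − N = −83.2 − (−97.84) = 14.64 dB → 14.6 dB

14.6 dB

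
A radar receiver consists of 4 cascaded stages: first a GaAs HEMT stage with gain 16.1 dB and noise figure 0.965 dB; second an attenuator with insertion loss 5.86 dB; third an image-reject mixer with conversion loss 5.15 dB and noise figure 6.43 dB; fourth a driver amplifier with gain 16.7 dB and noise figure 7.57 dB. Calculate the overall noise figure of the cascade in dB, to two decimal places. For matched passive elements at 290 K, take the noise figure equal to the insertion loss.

Convert to linear (a loss of L dB is a gain of −L dB): F_i = 10^(NF_i/10), G_i = 10^(G_i,dB/10)
  Stage 1: F_1 = 10^(0.965/10) = 1.249, G_1 = 10^(16.1/10) = 40.74
  Stage 2: F_2 = 10^(5.86/10) = 3.855, G_2 = 10^(−5.86/10) = 0.2594
  Stage 3: F_3 = 10^(6.43/10) = 4.395, G_3 = 10^(−5.15/10) = 0.3055
  Stage 4: F_4 = 10^(7.57/10) = 5.715, G_4 = 10^(16.7/10) = 46.77
Friis cascade:
  F = 1.249 + (3.855 − 1)/40.74 + (4.395 − 1)/10.57 + (5.715 − 1)/3.228 = 3.101
NF = 10 log₁₀(3.101) = 4.91 dB

4.91 dB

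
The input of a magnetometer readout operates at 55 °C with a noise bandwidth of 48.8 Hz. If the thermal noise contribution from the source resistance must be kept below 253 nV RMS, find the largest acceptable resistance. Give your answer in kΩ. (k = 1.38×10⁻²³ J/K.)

T = 55 °C + 273.15 = 328.15 K
Johnson–Nyquist: V_n = √(4kTRB) ⇒ R = V_n² / (4kTB)
4kTB = 4 × 1.38×10⁻²³ × 328.15 × 4.88×10¹ = 8.84×10⁻¹⁹
R = (2.53×10⁻⁷)² / 8.84×10⁻¹⁹ = 7.24×10⁴ Ω = 72.4 kΩ

72.4 kΩ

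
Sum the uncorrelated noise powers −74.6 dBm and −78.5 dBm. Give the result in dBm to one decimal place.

Convert to linear, add, convert back:
P₁ = 3.47×10⁻¹¹ W, P₂ = 1.41×10⁻¹¹ W
P_tot = 4.88×10⁻¹¹ W → 10 log₁₀(P_tot / 10⁻³) = −73.1 dBm

−73.1 dBm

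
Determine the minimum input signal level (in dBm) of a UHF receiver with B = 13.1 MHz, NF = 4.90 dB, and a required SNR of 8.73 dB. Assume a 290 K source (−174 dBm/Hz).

Sensitivity = −174 + 10 log₁₀(B) + NF + SNR_min
= −174 + 71.17 + 4.90 + 8.73
= −89.20 dBm → −89.2 dBm

−89.2 dBm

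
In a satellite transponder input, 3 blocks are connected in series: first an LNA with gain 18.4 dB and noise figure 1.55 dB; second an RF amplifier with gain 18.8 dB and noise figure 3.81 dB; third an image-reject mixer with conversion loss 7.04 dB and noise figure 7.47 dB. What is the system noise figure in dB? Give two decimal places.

1.61 dB

Convert to linear (a loss of L dB is a gain of −L dB): F_i = 10^(NF_i/10), G_i = 10^(G_i,dB/10)
  Stage 1: F_1 = 10^(1.55/10) = 1.429, G_1 = 10^(18.4/10) = 69.18
  Stage 2: F_2 = 10^(3.81/10) = 2.404, G_2 = 10^(18.8/10) = 75.86
  Stage 3: F_3 = 10^(7.47/10) = 5.585, G_3 = 10^(−7.04/10) = 0.1977
Friis cascade:
  F = 1.429 + (2.404 − 1)/69.18 + (5.585 − 1)/5248 = 1.450
NF = 10 log₁₀(1.450) = 1.61 dB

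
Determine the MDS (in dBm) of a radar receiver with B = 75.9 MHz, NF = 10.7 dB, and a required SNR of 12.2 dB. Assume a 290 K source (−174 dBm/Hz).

Sensitivity = −174 + 10 log₁₀(B) + NF + SNR_min
= −174 + 78.8 + 10.7 + 12.2
= −72.3 dBm → −72.3 dBm

−72.3 dBm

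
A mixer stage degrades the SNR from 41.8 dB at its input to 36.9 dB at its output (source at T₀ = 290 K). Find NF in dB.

NF (dB) = SNR_in(dB) − SNR_out(dB) when the source is at T₀
NF = 41.8 − 36.9 = 4.9 dB

4.9 dB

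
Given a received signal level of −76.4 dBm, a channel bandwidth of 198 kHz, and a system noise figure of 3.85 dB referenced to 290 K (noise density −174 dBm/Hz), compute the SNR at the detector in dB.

Noise floor: N = −174 + 10 log₁₀(B) + NF
10 log₁₀(1.98×10⁵) = 52.97 dB
N = −174 + 52.97 + 3.85 = −117.18 dBm
SNR = P_sig − N = −76.4 − (−117.18) = 40.78 dB → 40.8 dB

40.8 dB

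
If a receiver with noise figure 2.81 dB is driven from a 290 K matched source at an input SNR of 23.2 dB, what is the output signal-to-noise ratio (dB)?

20.39 dB

By definition F = SNR_in/SNR_out, so in dB: SNR_out = SNR_in − NF
SNR_out = 23.2 − 2.81 = 20.39 dB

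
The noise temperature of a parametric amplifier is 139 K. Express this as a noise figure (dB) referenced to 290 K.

F = 1 + T_e/T₀ = 1 + 139/290 = 1.47931
NF = 10 log₁₀(1.47931) = 1.70 dB

1.70 dB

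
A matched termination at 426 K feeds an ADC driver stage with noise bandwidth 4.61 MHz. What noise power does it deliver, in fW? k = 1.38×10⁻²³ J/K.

27.1 fW

P_n = kTB = 1.38×10⁻²³ × 426 × 4.61×10⁶ = 2.71×10⁻¹⁴ W = 27.1 fW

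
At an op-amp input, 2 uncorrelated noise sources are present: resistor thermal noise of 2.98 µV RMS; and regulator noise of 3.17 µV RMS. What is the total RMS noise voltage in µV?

Uncorrelated sources add in power (mean-square): V_tot = √(ΣV_i²)
V_tot = √[(2.98×10⁻⁶)² + (3.17×10⁻⁶)²] = 4.35×10⁻⁶ V = 4.35 µV

4.35 µV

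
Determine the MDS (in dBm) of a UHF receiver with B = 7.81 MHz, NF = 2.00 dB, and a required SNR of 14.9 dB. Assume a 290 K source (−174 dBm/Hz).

Sensitivity = −174 + 10 log₁₀(B) + NF + SNR_min
= −174 + 68.93 + 2.00 + 14.9
= −88.17 dBm → −88.2 dBm

−88.2 dBm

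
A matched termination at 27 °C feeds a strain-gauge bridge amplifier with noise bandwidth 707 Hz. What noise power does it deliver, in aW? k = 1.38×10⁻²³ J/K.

2.93 aW

T = 27 °C + 273.15 = 300.15 K
P_n = kTB = 1.38×10⁻²³ × 300.15 × 7.07×10² = 2.93×10⁻¹⁸ W = 2.93 aW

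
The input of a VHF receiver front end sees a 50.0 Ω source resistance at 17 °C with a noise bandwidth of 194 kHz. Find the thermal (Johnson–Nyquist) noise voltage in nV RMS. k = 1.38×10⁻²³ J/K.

T = 17 °C + 273.15 = 290.15 K
V_n = √(4kTRB)
4kTRB = 4 × 1.38×10⁻²³ × 290.15 × 5.00×10¹ × 1.94×10⁵ = 1.55×10⁻¹³ V²
V_n = √(1.55×10⁻¹³) = 3.94×10⁻⁷ V = 394 nV

394 nV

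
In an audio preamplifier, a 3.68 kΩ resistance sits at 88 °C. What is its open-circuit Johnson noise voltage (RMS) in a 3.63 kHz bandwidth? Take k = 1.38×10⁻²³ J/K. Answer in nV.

516 nV

T = 88 °C + 273.15 = 361.15 K
V_n = √(4kTRB)
4kTRB = 4 × 1.38×10⁻²³ × 361.15 × 3.68×10³ × 3.63×10³ = 2.66×10⁻¹³ V²
V_n = √(2.66×10⁻¹³) = 5.16×10⁻⁷ V = 516 nV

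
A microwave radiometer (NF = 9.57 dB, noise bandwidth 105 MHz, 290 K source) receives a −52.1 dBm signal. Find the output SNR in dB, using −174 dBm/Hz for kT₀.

32.1 dB

Noise floor: N = −174 + 10 log₁₀(B) + NF
10 log₁₀(1.05×10⁸) = 80.21 dB
N = −174 + 80.21 + 9.57 = −84.22 dBm
SNR = P_sig − N = −52.1 − (−84.22) = 32.12 dB → 32.1 dB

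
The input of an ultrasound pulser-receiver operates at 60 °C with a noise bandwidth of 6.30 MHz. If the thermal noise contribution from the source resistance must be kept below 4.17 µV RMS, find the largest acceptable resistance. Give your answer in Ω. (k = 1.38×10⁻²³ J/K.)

T = 60 °C + 273.15 = 333.15 K
Johnson–Nyquist: V_n = √(4kTRB) ⇒ R = V_n² / (4kTB)
4kTB = 4 × 1.38×10⁻²³ × 333.15 × 6.30×10⁶ = 1.16×10⁻¹³
R = (4.17×10⁻⁶)² / 1.16×10⁻¹³ = 1.50×10² Ω = 150 Ω

150 Ω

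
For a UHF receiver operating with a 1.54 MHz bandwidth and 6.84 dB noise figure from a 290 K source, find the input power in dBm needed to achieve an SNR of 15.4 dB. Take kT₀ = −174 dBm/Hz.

Sensitivity = −174 + 10 log₁₀(B) + NF + SNR_min
= −174 + 61.88 + 6.84 + 15.4
= −89.88 dBm → −89.9 dBm

−89.9 dBm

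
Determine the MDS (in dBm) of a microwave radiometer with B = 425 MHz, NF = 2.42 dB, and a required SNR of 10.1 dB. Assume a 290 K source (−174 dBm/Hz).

−75.2 dBm

Sensitivity = −174 + 10 log₁₀(B) + NF + SNR_min
= −174 + 86.28 + 2.42 + 10.1
= −75.20 dBm → −75.2 dBm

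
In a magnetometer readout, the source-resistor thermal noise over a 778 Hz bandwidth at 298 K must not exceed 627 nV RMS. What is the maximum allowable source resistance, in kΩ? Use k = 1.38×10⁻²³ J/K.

Johnson–Nyquist: V_n = √(4kTRB) ⇒ R = V_n² / (4kTB)
4kTB = 4 × 1.38×10⁻²³ × 298 × 7.78×10² = 1.28×10⁻¹⁷
R = (6.27×10⁻⁷)² / 1.28×10⁻¹⁷ = 3.07×10⁴ Ω = 30.7 kΩ

30.7 kΩ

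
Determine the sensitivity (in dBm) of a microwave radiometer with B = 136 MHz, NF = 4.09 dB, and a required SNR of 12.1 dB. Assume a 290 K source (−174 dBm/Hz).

Sensitivity = −174 + 10 log₁₀(B) + NF + SNR_min
= −174 + 81.34 + 4.09 + 12.1
= −76.47 dBm → −76.5 dBm

−76.5 dBm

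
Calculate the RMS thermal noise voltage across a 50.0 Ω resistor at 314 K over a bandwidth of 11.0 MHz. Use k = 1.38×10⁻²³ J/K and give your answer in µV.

V_n = √(4kTRB)
4kTRB = 4 × 1.38×10⁻²³ × 314 × 5.00×10¹ × 1.10×10⁷ = 9.53×10⁻¹² V²
V_n = √(9.53×10⁻¹²) = 3.09×10⁻⁶ V = 3.09 µV

3.09 µV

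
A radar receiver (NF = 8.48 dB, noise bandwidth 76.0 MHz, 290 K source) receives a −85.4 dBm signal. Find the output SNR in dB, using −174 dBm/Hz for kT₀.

1.3 dB

Noise floor: N = −174 + 10 log₁₀(B) + NF
10 log₁₀(7.60×10⁷) = 78.81 dB
N = −174 + 78.81 + 8.48 = −86.71 dBm
SNR = P_sig − N = −85.4 − (−86.71) = 1.31 dB → 1.3 dB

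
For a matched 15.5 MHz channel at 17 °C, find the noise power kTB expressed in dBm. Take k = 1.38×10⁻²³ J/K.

T = 17 °C + 273.15 = 290.15 K
P_n = kTB = 1.38×10⁻²³ × 290.15 × 1.55×10⁷ = 6.21×10⁻¹⁴ W
In dBm: 10 log₁₀(6.21×10⁻¹⁴ / 10⁻³) = −102.1 dBm

−102.1 dBm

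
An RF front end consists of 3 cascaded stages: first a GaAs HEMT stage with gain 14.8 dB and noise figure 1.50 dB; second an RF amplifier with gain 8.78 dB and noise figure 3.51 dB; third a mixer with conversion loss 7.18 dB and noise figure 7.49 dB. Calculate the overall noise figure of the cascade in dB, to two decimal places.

1.68 dB

Convert to linear (a loss of L dB is a gain of −L dB): F_i = 10^(NF_i/10), G_i = 10^(G_i,dB/10)
  Stage 1: F_1 = 10^(1.50/10) = 1.413, G_1 = 10^(14.8/10) = 30.20
  Stage 2: F_2 = 10^(3.51/10) = 2.244, G_2 = 10^(8.78/10) = 7.551
  Stage 3: F_3 = 10^(7.49/10) = 5.610, G_3 = 10^(−7.18/10) = 0.1914
Friis cascade:
  F = 1.413 + (2.244 − 1)/30.20 + (5.610 − 1)/228.0 = 1.474
NF = 10 log₁₀(1.474) = 1.68 dB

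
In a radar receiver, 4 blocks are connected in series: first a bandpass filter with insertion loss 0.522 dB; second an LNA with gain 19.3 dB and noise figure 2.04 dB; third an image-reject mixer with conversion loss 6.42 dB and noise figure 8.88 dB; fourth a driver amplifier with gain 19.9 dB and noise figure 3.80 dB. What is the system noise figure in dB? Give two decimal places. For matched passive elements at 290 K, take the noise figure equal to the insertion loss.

2.95 dB

Convert to linear (a loss of L dB is a gain of −L dB): F_i = 10^(NF_i/10), G_i = 10^(G_i,dB/10)
  Stage 1: F_1 = 10^(0.522/10) = 1.128, G_1 = 10^(−0.522/10) = 0.8867
  Stage 2: F_2 = 10^(2.04/10) = 1.600, G_2 = 10^(19.3/10) = 85.11
  Stage 3: F_3 = 10^(8.88/10) = 7.727, G_3 = 10^(−6.42/10) = 0.2280
  Stage 4: F_4 = 10^(3.80/10) = 2.399, G_4 = 10^(19.9/10) = 97.72
Friis cascade:
  F = 1.128 + (1.600 − 1)/0.8867 + (7.727 − 1)/75.47 + (2.399 − 1)/17.21 = 1.974
NF = 10 log₁₀(1.974) = 2.95 dB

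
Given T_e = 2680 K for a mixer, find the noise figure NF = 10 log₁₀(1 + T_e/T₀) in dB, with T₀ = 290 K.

10.10 dB

F = 1 + T_e/T₀ = 1 + 2680/290 = 10.2414
NF = 10 log₁₀(10.2414) = 10.10 dB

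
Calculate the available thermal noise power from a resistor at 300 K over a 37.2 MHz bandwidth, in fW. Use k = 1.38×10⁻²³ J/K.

P_n = kTB = 1.38×10⁻²³ × 300 × 3.72×10⁷ = 1.54×10⁻¹³ W = 154 fW

154 fW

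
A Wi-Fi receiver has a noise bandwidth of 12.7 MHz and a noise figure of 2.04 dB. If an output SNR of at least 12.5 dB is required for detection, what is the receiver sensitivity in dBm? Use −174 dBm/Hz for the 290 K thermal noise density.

Sensitivity = −174 + 10 log₁₀(B) + NF + SNR_min
= −174 + 71.04 + 2.04 + 12.5
= −88.42 dBm → −88.4 dBm

−88.4 dBm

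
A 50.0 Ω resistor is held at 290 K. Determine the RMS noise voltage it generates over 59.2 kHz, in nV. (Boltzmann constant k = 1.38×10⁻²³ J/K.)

218 nV

V_n = √(4kTRB)
4kTRB = 4 × 1.38×10⁻²³ × 290 × 5.00×10¹ × 5.92×10⁴ = 4.74×10⁻¹⁴ V²
V_n = √(4.74×10⁻¹⁴) = 2.18×10⁻⁷ V = 218 nV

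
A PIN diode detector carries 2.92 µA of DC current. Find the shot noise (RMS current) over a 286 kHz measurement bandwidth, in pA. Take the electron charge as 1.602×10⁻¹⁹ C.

I_n = √(2qI·B)
2qI·B = 2 × 1.602×10⁻¹⁹ × 2.92×10⁻⁶ × 2.86×10⁵ = 2.68×10⁻¹⁹ A²
I_n = √(2.68×10⁻¹⁹) = 5.17×10⁻¹⁰ A = 517 pA

517 pA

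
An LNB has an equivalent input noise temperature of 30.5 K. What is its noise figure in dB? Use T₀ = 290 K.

0.434 dB

F = 1 + T_e/T₀ = 1 + 30.5/290 = 1.10517
NF = 10 log₁₀(1.10517) = 0.434 dB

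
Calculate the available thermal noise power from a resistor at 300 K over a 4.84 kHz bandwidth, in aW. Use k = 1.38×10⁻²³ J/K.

20.0 aW

P_n = kTB = 1.38×10⁻²³ × 300 × 4.84×10³ = 2.00×10⁻¹⁷ W = 20.0 aW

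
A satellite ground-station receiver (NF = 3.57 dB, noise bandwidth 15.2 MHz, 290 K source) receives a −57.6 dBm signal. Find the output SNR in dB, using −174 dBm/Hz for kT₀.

41.0 dB

Noise floor: N = −174 + 10 log₁₀(B) + NF
10 log₁₀(1.52×10⁷) = 71.82 dB
N = −174 + 71.82 + 3.57 = −98.61 dBm
SNR = P_sig − N = −57.6 − (−98.61) = 41.01 dB → 41.0 dB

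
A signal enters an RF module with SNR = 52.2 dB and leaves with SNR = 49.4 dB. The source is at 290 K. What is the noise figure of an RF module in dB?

NF (dB) = SNR_in(dB) − SNR_out(dB) when the source is at T₀
NF = 52.2 − 49.4 = 2.8 dB

2.8 dB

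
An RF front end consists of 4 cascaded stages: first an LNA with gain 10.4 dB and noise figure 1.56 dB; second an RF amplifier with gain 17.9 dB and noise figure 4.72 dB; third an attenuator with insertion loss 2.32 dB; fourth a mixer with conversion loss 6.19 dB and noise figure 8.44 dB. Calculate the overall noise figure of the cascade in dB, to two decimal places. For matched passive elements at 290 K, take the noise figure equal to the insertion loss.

2.12 dB

Convert to linear (a loss of L dB is a gain of −L dB): F_i = 10^(NF_i/10), G_i = 10^(G_i,dB/10)
  Stage 1: F_1 = 10^(1.56/10) = 1.432, G_1 = 10^(10.4/10) = 10.96
  Stage 2: F_2 = 10^(4.72/10) = 2.965, G_2 = 10^(17.9/10) = 61.66
  Stage 3: F_3 = 10^(2.32/10) = 1.706, G_3 = 10^(−2.32/10) = 0.5861
  Stage 4: F_4 = 10^(8.44/10) = 6.982, G_4 = 10^(−6.19/10) = 0.2404
Friis cascade:
  F = 1.432 + (2.965 − 1)/10.96 + (1.706 − 1)/676.1 + (6.982 − 1)/396.3 = 1.628
NF = 10 log₁₀(1.628) = 2.12 dB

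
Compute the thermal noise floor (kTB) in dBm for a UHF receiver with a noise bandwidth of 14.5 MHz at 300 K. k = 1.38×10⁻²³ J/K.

−102.2 dBm

P_n = kTB = 1.38×10⁻²³ × 300 × 1.45×10⁷ = 6.00×10⁻¹⁴ W
In dBm: 10 log₁₀(6.00×10⁻¹⁴ / 10⁻³) = −102.2 dBm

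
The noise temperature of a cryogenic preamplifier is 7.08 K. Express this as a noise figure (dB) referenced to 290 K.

0.105 dB

F = 1 + T_e/T₀ = 1 + 7.08/290 = 1.02441
NF = 10 log₁₀(1.02441) = 0.105 dB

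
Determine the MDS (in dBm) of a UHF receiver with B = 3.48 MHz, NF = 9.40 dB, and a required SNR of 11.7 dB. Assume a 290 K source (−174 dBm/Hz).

−87.5 dBm

Sensitivity = −174 + 10 log₁₀(B) + NF + SNR_min
= −174 + 65.42 + 9.40 + 11.7
= −87.48 dBm → −87.5 dBm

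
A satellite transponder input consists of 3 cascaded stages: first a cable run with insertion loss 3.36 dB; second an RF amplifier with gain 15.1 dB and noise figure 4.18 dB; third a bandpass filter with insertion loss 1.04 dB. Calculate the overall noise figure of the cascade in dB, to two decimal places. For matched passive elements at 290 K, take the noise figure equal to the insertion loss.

Convert to linear (a loss of L dB is a gain of −L dB): F_i = 10^(NF_i/10), G_i = 10^(G_i,dB/10)
  Stage 1: F_1 = 10^(3.36/10) = 2.168, G_1 = 10^(−3.36/10) = 0.4613
  Stage 2: F_2 = 10^(4.18/10) = 2.618, G_2 = 10^(15.1/10) = 32.36
  Stage 3: F_3 = 10^(1.04/10) = 1.271, G_3 = 10^(−1.04/10) = 0.7870
Friis cascade:
  F = 2.168 + (2.618 − 1)/0.4613 + (1.271 − 1)/14.93 = 5.694
NF = 10 log₁₀(5.694) = 7.55 dB

7.55 dB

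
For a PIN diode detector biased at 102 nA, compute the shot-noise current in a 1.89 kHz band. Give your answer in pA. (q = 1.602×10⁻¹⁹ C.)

I_n = √(2qI·B)
2qI·B = 2 × 1.602×10⁻¹⁹ × 1.02×10⁻⁷ × 1.89×10³ = 6.18×10⁻²³ A²
I_n = √(6.18×10⁻²³) = 7.86×10⁻¹² A = 7.86 pA

7.86 pA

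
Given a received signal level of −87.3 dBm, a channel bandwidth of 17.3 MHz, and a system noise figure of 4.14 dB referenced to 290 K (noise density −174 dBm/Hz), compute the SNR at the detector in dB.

Noise floor: N = −174 + 10 log₁₀(B) + NF
10 log₁₀(1.73×10⁷) = 72.38 dB
N = −174 + 72.38 + 4.14 = −97.48 dBm
SNR = P_sig − N = −87.3 − (−97.48) = 10.18 dB → 10.2 dB

10.2 dB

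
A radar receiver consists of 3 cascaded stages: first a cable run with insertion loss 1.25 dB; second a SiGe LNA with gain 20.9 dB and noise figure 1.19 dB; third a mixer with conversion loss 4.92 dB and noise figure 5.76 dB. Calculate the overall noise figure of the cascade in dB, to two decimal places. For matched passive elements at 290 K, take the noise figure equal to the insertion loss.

2.51 dB

Convert to linear (a loss of L dB is a gain of −L dB): F_i = 10^(NF_i/10), G_i = 10^(G_i,dB/10)
  Stage 1: F_1 = 10^(1.25/10) = 1.334, G_1 = 10^(−1.25/10) = 0.7499
  Stage 2: F_2 = 10^(1.19/10) = 1.315, G_2 = 10^(20.9/10) = 123.0
  Stage 3: F_3 = 10^(5.76/10) = 3.767, G_3 = 10^(−4.92/10) = 0.3221
Friis cascade:
  F = 1.334 + (1.315 − 1)/0.7499 + (3.767 − 1)/92.26 = 1.784
NF = 10 log₁₀(1.784) = 2.51 dB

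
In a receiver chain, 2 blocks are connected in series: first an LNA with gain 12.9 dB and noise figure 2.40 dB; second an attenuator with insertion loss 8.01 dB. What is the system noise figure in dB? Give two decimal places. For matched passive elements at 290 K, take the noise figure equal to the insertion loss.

Convert to linear (a loss of L dB is a gain of −L dB): F_i = 10^(NF_i/10), G_i = 10^(G_i,dB/10)
  Stage 1: F_1 = 10^(2.40/10) = 1.738, G_1 = 10^(12.9/10) = 19.50
  Stage 2: F_2 = 10^(8.01/10) = 6.324, G_2 = 10^(−8.01/10) = 0.1581
Friis cascade:
  F = 1.738 + (6.324 − 1)/19.50 = 2.011
NF = 10 log₁₀(2.011) = 3.03 dB

3.03 dB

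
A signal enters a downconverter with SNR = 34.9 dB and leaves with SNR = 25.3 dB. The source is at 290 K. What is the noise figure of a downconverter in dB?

9.6 dB

NF (dB) = SNR_in(dB) − SNR_out(dB) when the source is at T₀
NF = 34.9 − 25.3 = 9.6 dB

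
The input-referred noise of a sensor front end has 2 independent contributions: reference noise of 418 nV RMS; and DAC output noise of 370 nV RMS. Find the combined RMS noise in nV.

Uncorrelated sources add in power (mean-square): V_tot = √(ΣV_i²)
V_tot = √[(4.18×10⁻⁷)² + (3.70×10⁻⁷)²] = 5.58×10⁻⁷ V = 558 nV

558 nV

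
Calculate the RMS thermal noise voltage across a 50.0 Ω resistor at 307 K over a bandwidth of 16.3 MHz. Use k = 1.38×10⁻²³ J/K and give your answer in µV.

3.72 µV

V_n = √(4kTRB)
4kTRB = 4 × 1.38×10⁻²³ × 307 × 5.00×10¹ × 1.63×10⁷ = 1.38×10⁻¹¹ V²
V_n = √(1.38×10⁻¹¹) = 3.72×10⁻⁶ V = 3.72 µV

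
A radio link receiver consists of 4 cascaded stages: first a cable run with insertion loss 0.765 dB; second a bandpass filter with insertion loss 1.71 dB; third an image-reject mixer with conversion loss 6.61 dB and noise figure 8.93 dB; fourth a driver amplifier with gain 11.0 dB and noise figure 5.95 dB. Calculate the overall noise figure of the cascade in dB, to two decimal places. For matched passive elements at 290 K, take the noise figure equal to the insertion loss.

15.75 dB

Convert to linear (a loss of L dB is a gain of −L dB): F_i = 10^(NF_i/10), G_i = 10^(G_i,dB/10)
  Stage 1: F_1 = 10^(0.765/10) = 1.193, G_1 = 10^(−0.765/10) = 0.8385
  Stage 2: F_2 = 10^(1.71/10) = 1.483, G_2 = 10^(−1.71/10) = 0.6745
  Stage 3: F_3 = 10^(8.93/10) = 7.816, G_3 = 10^(−6.61/10) = 0.2183
  Stage 4: F_4 = 10^(5.95/10) = 3.936, G_4 = 10^(11.0/10) = 12.59
Friis cascade:
  F = 1.193 + (1.483 − 1)/0.8385 + (7.816 − 1)/0.5656 + (3.936 − 1)/0.1235 = 37.60
NF = 10 log₁₀(37.60) = 15.75 dB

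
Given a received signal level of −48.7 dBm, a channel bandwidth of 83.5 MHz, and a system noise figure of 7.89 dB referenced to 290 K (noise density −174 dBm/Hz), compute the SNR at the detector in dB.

38.2 dB

Noise floor: N = −174 + 10 log₁₀(B) + NF
10 log₁₀(8.35×10⁷) = 79.22 dB
N = −174 + 79.22 + 7.89 = −86.89 dBm
SNR = P_sig − N = −48.7 − (−86.89) = 38.19 dB → 38.2 dB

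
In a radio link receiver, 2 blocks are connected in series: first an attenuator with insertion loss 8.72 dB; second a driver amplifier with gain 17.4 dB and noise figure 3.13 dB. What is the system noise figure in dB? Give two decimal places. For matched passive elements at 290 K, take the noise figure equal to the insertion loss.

Convert to linear (a loss of L dB is a gain of −L dB): F_i = 10^(NF_i/10), G_i = 10^(G_i,dB/10)
  Stage 1: F_1 = 10^(8.72/10) = 7.447, G_1 = 10^(−8.72/10) = 0.1343
  Stage 2: F_2 = 10^(3.13/10) = 2.056, G_2 = 10^(17.4/10) = 54.95
Friis cascade:
  F = 7.447 + (2.056 − 1)/0.1343 = 15.31
NF = 10 log₁₀(15.31) = 11.85 dB

11.85 dB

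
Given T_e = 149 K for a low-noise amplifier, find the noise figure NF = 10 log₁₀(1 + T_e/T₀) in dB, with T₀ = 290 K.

F = 1 + T_e/T₀ = 1 + 149/290 = 1.51379
NF = 10 log₁₀(1.51379) = 1.80 dB

1.80 dB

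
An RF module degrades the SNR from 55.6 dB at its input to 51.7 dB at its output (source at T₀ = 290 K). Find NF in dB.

3.9 dB

NF (dB) = SNR_in(dB) − SNR_out(dB) when the source is at T₀
NF = 55.6 − 51.7 = 3.9 dB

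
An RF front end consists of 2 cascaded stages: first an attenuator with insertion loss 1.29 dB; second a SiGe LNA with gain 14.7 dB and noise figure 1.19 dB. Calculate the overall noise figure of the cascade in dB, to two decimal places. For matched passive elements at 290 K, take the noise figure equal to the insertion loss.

2.48 dB

Convert to linear (a loss of L dB is a gain of −L dB): F_i = 10^(NF_i/10), G_i = 10^(G_i,dB/10)
  Stage 1: F_1 = 10^(1.29/10) = 1.346, G_1 = 10^(−1.29/10) = 0.7430
  Stage 2: F_2 = 10^(1.19/10) = 1.315, G_2 = 10^(14.7/10) = 29.51
Friis cascade:
  F = 1.346 + (1.315 − 1)/0.7430 = 1.770
NF = 10 log₁₀(1.770) = 2.48 dB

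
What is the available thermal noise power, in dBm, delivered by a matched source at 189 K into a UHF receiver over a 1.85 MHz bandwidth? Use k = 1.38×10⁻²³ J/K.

P_n = kTB = 1.38×10⁻²³ × 189 × 1.85×10⁶ = 4.83×10⁻¹⁵ W
In dBm: 10 log₁₀(4.83×10⁻¹⁵ / 10⁻³) = −113.2 dBm

−113.2 dBm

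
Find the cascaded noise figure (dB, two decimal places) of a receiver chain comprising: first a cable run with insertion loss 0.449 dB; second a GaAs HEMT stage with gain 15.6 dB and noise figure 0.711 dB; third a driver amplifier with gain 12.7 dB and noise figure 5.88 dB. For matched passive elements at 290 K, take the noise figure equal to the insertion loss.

1.44 dB

Convert to linear (a loss of L dB is a gain of −L dB): F_i = 10^(NF_i/10), G_i = 10^(G_i,dB/10)
  Stage 1: F_1 = 10^(0.449/10) = 1.109, G_1 = 10^(−0.449/10) = 0.9018
  Stage 2: F_2 = 10^(0.711/10) = 1.178, G_2 = 10^(15.6/10) = 36.31
  Stage 3: F_3 = 10^(5.88/10) = 3.873, G_3 = 10^(12.7/10) = 18.62
Friis cascade:
  F = 1.109 + (1.178 − 1)/0.9018 + (3.873 − 1)/32.74 = 1.394
NF = 10 log₁₀(1.394) = 1.44 dB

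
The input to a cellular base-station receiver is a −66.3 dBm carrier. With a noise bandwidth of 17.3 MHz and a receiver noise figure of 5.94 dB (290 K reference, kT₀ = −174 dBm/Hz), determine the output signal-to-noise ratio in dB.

Noise floor: N = −174 + 10 log₁₀(B) + NF
10 log₁₀(1.73×10⁷) = 72.38 dB
N = −174 + 72.38 + 5.94 = −95.68 dBm
SNR = P_sig − N = −66.3 − (−95.68) = 29.38 dB → 29.4 dB

29.4 dB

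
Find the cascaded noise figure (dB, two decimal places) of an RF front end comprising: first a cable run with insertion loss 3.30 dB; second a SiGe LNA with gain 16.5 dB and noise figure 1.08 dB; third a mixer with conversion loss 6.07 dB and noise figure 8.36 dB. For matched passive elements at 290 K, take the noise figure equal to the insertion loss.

4.80 dB

Convert to linear (a loss of L dB is a gain of −L dB): F_i = 10^(NF_i/10), G_i = 10^(G_i,dB/10)
  Stage 1: F_1 = 10^(3.30/10) = 2.138, G_1 = 10^(−3.30/10) = 0.4677
  Stage 2: F_2 = 10^(1.08/10) = 1.282, G_2 = 10^(16.5/10) = 44.67
  Stage 3: F_3 = 10^(8.36/10) = 6.855, G_3 = 10^(−6.07/10) = 0.2472
Friis cascade:
  F = 2.138 + (1.282 − 1)/0.4677 + (6.855 − 1)/20.89 = 3.022
NF = 10 log₁₀(3.022) = 4.80 dB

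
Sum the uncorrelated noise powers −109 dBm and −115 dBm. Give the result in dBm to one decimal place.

Convert to linear, add, convert back:
P₁ = 1.26×10⁻¹⁴ W, P₂ = 3.16×10⁻¹⁵ W
P_tot = 1.58×10⁻¹⁴ W → 10 log₁₀(P_tot / 10⁻³) = −108.0 dBm

−108.0 dBm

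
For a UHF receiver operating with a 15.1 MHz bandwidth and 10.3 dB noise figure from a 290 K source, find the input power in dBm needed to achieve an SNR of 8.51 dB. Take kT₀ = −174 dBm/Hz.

Sensitivity = −174 + 10 log₁₀(B) + NF + SNR_min
= −174 + 71.79 + 10.3 + 8.51
= −83.40 dBm → −83.4 dBm

−83.4 dBm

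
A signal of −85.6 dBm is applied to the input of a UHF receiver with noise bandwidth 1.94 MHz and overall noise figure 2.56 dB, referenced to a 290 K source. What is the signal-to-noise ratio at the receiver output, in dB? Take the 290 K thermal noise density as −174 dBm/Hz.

Noise floor: N = −174 + 10 log₁₀(B) + NF
10 log₁₀(1.94×10⁶) = 62.88 dB
N = −174 + 62.88 + 2.56 = −108.56 dBm
SNR = P_sig − N = −85.6 − (−108.56) = 22.96 dB → 23.0 dB

23.0 dB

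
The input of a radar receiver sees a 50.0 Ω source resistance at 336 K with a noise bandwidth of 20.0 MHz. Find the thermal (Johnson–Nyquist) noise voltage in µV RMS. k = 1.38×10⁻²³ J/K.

4.31 µV

V_n = √(4kTRB)
4kTRB = 4 × 1.38×10⁻²³ × 336 × 5.00×10¹ × 2.00×10⁷ = 1.85×10⁻¹¹ V²
V_n = √(1.85×10⁻¹¹) = 4.31×10⁻⁶ V = 4.31 µV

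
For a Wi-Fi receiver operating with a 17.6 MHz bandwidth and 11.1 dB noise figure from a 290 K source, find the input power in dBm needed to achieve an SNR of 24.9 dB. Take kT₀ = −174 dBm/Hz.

−65.5 dBm

Sensitivity = −174 + 10 log₁₀(B) + NF + SNR_min
= −174 + 72.46 + 11.1 + 24.9
= −65.54 dBm → −65.5 dBm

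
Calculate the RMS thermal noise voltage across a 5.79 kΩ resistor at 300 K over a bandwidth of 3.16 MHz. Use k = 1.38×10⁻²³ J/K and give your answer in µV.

17.4 µV

V_n = √(4kTRB)
4kTRB = 4 × 1.38×10⁻²³ × 300 × 5.79×10³ × 3.16×10⁶ = 3.03×10⁻¹⁰ V²
V_n = √(3.03×10⁻¹⁰) = 1.74×10⁻⁵ V = 17.4 µV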